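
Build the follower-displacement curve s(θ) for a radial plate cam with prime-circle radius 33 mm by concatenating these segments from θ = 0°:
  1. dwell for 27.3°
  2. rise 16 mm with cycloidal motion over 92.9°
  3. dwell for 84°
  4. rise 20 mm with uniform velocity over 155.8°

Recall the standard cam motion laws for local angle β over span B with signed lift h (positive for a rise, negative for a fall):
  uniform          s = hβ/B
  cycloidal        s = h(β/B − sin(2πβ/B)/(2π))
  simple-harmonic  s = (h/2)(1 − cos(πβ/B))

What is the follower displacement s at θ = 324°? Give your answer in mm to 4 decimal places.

seg 1 [0°–27.3°] dwell: s stays 0.0000
seg 2 [27.3°–120.2°] cycloidal, h=16: full span → s += 16 → s = 16.0000
seg 3 [120.2°–204.2°] dwell: s stays 16.0000
seg 4 [204.2°–360°] uniform, h=20: θ=324° here. β=119.8, B=155.8. 20·119.8/155.8 = 15.3787 → s = 31.3787

31.3787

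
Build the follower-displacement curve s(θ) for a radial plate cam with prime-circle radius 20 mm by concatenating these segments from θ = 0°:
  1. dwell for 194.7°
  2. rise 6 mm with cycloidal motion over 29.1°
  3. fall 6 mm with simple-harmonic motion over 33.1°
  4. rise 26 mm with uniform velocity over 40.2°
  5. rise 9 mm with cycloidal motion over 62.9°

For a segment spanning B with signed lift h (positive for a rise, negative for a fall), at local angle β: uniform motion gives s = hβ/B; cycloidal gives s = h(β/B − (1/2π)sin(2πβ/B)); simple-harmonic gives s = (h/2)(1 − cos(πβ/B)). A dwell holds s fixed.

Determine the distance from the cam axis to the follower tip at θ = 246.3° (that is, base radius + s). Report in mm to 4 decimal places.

seg 1 [0°–194.7°] dwell: s stays 0.0000
seg 2 [194.7°–223.8°] cycloidal, h=6: full span → s += 6 → s = 6.0000
seg 3 [223.8°–256.9°] simple-harmonic, h=-6: θ=246.3° here. β=22.5, B=33.1. -6/2·(1 − cos(π·0.6798)) = -4.6056 → s = 1.3944
radial distance = base radius + s = 20 + 1.3944 = 21.3944

21.3944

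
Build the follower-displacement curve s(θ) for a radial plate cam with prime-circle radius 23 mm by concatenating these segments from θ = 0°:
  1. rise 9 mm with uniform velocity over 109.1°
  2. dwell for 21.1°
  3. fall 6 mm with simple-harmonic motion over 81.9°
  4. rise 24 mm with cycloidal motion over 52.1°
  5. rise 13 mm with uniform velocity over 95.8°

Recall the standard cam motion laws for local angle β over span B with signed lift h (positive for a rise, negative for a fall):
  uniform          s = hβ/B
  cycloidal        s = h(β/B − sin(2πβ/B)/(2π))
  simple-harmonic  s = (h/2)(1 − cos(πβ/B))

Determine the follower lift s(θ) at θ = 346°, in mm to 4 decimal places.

seg 1 [0°–109.1°] uniform, h=9: full span → s += 9 → s = 9.0000
seg 2 [109.1°–130.2°] dwell: s stays 9.0000
seg 3 [130.2°–212.1°] simple-harmonic, h=-6: full span → s += -6 → s = 3.0000
seg 4 [212.1°–264.2°] cycloidal, h=24: full span → s += 24 → s = 27.0000
seg 5 [264.2°–360°] uniform, h=13: θ=346° here. β=81.8, B=95.8. 13·81.8/95.8 = 11.1002 → s = 38.1002

38.1002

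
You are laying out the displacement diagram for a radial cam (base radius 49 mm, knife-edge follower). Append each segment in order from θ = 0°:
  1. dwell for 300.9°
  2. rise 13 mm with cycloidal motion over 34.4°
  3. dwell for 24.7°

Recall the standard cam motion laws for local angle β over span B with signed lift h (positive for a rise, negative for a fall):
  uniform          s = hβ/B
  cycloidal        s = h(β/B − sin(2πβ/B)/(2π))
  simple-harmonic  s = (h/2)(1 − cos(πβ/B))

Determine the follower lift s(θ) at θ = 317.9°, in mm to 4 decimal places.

seg 1 [0°–300.9°] dwell: s stays 0.0000
seg 2 [300.9°–335.3°] cycloidal, h=13: θ=317.9° here. β=17, B=34.4. 13·(0.4942 − sin(2π·0.4942)/(2π)) = 6.3489 → s = 6.3489

6.3489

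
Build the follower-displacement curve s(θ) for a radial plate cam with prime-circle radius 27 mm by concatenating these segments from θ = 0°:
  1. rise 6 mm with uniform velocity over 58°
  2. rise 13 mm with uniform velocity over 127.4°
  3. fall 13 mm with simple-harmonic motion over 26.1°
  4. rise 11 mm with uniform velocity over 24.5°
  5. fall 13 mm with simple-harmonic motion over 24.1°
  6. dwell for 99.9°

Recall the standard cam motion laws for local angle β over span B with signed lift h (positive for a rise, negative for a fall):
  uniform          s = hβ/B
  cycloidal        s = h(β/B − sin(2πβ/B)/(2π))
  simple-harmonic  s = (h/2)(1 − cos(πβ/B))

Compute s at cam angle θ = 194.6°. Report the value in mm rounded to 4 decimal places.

seg 1 [0°–58°] uniform, h=6: full span → s += 6 → s = 6.0000
seg 2 [58°–185.4°] uniform, h=13: full span → s += 13 → s = 19.0000
seg 3 [185.4°–211.5°] simple-harmonic, h=-13: θ=194.6° here. β=9.2, B=26.1. -13/2·(1 − cos(π·0.3525)) = -3.5945 → s = 15.4055

15.4055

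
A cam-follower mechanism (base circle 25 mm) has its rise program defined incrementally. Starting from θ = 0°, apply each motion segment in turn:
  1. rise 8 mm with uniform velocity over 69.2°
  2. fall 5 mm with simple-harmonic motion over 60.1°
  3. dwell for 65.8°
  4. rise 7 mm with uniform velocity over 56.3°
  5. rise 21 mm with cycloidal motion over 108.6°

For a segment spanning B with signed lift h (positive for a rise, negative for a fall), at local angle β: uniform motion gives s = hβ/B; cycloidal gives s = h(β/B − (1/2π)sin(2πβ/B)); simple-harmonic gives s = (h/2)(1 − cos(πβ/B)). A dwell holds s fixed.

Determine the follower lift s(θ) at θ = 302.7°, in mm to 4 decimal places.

seg 1 [0°–69.2°] uniform, h=8: full span → s += 8 → s = 8.0000
seg 2 [69.2°–129.3°] simple-harmonic, h=-5: full span → s += -5 → s = 3.0000
seg 3 [129.3°–195.1°] dwell: s stays 3.0000
seg 4 [195.1°–251.4°] uniform, h=7: full span → s += 7 → s = 10.0000
seg 5 [251.4°–360°] cycloidal, h=21: θ=302.7° here. β=51.3, B=108.6. 21·(0.4724 − sin(2π·0.4724)/(2π)) = 9.3427 → s = 19.3427

19.3427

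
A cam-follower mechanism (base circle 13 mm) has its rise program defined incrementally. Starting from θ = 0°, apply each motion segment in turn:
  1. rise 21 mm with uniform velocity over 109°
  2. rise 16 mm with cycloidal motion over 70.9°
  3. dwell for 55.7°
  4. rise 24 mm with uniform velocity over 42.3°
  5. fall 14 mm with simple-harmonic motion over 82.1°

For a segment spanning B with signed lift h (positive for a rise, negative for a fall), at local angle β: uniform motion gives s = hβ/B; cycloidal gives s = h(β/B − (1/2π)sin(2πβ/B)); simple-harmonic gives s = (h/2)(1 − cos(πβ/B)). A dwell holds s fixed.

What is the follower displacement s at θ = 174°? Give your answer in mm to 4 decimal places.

seg 1 [0°–109°] uniform, h=21: full span → s += 21 → s = 21.0000
seg 2 [109°–179.9°] cycloidal, h=16: θ=174° here. β=65, B=70.9. 16·(0.9168 − sin(2π·0.9168)/(2π)) = 15.9402 → s = 36.9402

36.9402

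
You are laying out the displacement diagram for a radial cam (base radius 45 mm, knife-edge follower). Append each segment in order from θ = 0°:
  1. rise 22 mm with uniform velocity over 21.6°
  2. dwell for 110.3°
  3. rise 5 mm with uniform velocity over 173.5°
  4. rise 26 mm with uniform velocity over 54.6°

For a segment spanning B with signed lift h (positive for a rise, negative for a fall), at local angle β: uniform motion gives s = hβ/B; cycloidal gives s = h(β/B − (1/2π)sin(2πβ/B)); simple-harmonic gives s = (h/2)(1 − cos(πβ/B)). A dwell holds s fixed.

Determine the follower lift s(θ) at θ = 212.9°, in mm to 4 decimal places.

seg 1 [0°–21.6°] uniform, h=22: full span → s += 22 → s = 22.0000
seg 2 [21.6°–131.9°] dwell: s stays 22.0000
seg 3 [131.9°–305.4°] uniform, h=5: θ=212.9° here. β=81, B=173.5. 5·81/173.5 = 2.3343 → s = 24.3343

24.3343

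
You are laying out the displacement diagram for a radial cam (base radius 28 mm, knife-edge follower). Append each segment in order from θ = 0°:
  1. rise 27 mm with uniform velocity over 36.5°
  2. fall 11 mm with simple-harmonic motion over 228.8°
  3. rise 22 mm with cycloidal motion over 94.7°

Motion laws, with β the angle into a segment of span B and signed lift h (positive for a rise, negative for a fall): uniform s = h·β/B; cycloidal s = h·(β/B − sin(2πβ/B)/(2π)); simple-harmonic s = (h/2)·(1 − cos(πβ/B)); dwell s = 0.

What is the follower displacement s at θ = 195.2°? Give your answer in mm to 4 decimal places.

seg 1 [0°–36.5°] uniform, h=27: full span → s += 27 → s = 27.0000
seg 2 [36.5°–265.3°] simple-harmonic, h=-11: θ=195.2° here. β=158.7, B=228.8. -11/2·(1 − cos(π·0.6936)) = -8.6430 → s = 18.3570

18.3570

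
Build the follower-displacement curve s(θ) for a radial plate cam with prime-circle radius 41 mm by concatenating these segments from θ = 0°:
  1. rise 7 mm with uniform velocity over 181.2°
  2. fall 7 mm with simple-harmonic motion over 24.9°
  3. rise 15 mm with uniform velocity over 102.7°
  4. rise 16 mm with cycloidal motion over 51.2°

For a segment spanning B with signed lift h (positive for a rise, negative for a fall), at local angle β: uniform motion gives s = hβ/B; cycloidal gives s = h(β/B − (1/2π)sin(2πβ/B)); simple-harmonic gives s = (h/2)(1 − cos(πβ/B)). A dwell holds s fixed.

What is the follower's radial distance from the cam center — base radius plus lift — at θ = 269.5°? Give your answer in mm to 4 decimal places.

seg 1 [0°–181.2°] uniform, h=7: full span → s += 7 → s = 7.0000
seg 2 [181.2°–206.1°] simple-harmonic, h=-7: full span → s += -7 → s = 0.0000
seg 3 [206.1°–308.8°] uniform, h=15: θ=269.5° here. β=63.4, B=102.7. 15·63.4/102.7 = 9.2600 → s = 9.2600
radial distance = base radius + s = 41 + 9.2600 = 50.2600

50.2600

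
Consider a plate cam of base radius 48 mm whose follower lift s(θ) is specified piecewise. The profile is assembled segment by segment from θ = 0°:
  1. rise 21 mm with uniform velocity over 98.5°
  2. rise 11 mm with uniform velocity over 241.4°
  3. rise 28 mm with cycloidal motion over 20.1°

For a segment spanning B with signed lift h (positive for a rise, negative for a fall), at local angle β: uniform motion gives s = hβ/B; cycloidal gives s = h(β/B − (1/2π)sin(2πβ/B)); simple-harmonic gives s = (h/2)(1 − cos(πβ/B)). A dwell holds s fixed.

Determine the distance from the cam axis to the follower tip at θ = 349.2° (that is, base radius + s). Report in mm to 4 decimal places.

seg 1 [0°–98.5°] uniform, h=21: full span → s += 21 → s = 21.0000
seg 2 [98.5°–339.9°] uniform, h=11: full span → s += 11 → s = 32.0000
seg 3 [339.9°–360°] cycloidal, h=28: θ=349.2° here. β=9.3, B=20.1. 28·(0.4627 − sin(2π·0.4627)/(2π)) = 11.9200 → s = 43.9200
radial distance = base radius + s = 48 + 43.9200 = 91.9200

91.9200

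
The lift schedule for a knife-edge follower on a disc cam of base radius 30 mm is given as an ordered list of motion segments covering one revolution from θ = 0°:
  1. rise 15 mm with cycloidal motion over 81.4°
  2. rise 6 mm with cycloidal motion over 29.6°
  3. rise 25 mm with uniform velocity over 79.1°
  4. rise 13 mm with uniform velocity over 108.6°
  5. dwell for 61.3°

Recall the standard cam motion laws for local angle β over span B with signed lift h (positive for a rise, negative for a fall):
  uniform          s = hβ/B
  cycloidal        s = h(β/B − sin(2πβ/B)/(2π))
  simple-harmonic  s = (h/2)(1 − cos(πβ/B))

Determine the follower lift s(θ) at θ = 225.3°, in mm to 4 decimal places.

seg 1 [0°–81.4°] cycloidal, h=15: full span → s += 15 → s = 15.0000
seg 2 [81.4°–111°] cycloidal, h=6: full span → s += 6 → s = 21.0000
seg 3 [111°–190.1°] uniform, h=25: full span → s += 25 → s = 46.0000
seg 4 [190.1°–298.7°] uniform, h=13: θ=225.3° here. β=35.2, B=108.6. 13·35.2/108.6 = 4.2136 → s = 50.2136

50.2136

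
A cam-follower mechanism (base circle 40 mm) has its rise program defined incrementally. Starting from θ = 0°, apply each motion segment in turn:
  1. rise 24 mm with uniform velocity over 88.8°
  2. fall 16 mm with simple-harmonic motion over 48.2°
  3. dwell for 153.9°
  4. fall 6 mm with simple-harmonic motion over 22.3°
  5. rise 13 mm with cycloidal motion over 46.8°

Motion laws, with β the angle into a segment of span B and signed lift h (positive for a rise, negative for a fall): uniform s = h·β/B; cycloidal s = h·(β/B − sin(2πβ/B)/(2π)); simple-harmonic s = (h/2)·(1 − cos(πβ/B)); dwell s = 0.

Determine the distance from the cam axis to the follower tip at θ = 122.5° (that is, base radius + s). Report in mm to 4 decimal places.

seg 1 [0°–88.8°] uniform, h=24: full span → s += 24 → s = 24.0000
seg 2 [88.8°–137°] simple-harmonic, h=-16: θ=122.5° here. β=33.7, B=48.2. -16/2·(1 − cos(π·0.6992)) = -12.6854 → s = 11.3146
radial distance = base radius + s = 40 + 11.3146 = 51.3146

51.3146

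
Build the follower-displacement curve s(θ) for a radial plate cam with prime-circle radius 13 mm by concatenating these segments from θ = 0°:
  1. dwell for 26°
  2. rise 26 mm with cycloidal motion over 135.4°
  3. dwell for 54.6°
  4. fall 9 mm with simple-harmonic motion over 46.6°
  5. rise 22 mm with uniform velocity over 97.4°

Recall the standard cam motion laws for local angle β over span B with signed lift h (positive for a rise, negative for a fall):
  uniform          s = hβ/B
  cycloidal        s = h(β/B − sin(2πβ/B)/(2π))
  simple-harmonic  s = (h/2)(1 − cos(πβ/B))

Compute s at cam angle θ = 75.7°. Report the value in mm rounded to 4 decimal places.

seg 1 [0°–26°] dwell: s stays 0.0000
seg 2 [26°–161.4°] cycloidal, h=26: θ=75.7° here. β=49.7, B=135.4. 26·(0.3671 − sin(2π·0.3671)/(2π)) = 6.4753 → s = 6.4753

6.4753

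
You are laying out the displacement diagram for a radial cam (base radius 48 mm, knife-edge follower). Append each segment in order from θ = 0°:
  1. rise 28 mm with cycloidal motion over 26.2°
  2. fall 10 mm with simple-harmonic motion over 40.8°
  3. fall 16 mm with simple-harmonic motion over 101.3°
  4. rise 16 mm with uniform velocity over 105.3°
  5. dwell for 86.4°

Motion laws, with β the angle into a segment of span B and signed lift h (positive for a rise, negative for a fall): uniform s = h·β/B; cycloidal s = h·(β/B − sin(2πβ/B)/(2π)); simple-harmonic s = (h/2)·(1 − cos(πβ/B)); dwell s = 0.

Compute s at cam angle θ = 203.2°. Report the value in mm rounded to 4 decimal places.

seg 1 [0°–26.2°] cycloidal, h=28: full span → s += 28 → s = 28.0000
seg 2 [26.2°–67°] simple-harmonic, h=-10: full span → s += -10 → s = 18.0000
seg 3 [67°–168.3°] simple-harmonic, h=-16: full span → s += -16 → s = 2.0000
seg 4 [168.3°–273.6°] uniform, h=16: θ=203.2° here. β=34.9, B=105.3. 16·34.9/105.3 = 5.3029 → s = 7.3029

7.3029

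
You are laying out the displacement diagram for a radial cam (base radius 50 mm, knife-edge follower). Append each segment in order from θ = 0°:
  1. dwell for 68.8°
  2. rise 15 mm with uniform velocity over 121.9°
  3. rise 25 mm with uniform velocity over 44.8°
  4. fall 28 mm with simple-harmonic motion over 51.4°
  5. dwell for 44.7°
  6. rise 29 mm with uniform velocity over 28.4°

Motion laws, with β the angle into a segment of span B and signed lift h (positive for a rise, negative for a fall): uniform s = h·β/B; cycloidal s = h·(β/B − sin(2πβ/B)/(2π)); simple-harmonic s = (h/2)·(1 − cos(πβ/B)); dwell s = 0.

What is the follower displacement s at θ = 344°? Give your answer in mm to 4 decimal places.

seg 1 [0°–68.8°] dwell: s stays 0.0000
seg 2 [68.8°–190.7°] uniform, h=15: full span → s += 15 → s = 15.0000
seg 3 [190.7°–235.5°] uniform, h=25: full span → s += 25 → s = 40.0000
seg 4 [235.5°–286.9°] simple-harmonic, h=-28: full span → s += -28 → s = 12.0000
seg 5 [286.9°–331.6°] dwell: s stays 12.0000
seg 6 [331.6°–360°] uniform, h=29: θ=344° here. β=12.4, B=28.4. 29·12.4/28.4 = 12.6620 → s = 24.6620

24.6620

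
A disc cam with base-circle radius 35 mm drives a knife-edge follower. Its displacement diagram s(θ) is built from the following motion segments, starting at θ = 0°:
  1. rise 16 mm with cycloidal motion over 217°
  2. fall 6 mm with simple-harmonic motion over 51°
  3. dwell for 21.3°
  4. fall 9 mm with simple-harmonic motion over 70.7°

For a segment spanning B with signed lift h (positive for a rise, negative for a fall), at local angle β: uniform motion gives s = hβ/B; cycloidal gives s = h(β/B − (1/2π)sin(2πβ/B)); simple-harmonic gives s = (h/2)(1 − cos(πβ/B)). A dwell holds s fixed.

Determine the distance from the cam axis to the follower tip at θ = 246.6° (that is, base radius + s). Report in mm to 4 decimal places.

seg 1 [0°–217°] cycloidal, h=16: full span → s += 16 → s = 16.0000
seg 2 [217°–268°] simple-harmonic, h=-6: θ=246.6° here. β=29.6, B=51. -6/2·(1 − cos(π·0.5804)) = -3.7496 → s = 12.2504
radial distance = base radius + s = 35 + 12.2504 = 47.2504

47.2504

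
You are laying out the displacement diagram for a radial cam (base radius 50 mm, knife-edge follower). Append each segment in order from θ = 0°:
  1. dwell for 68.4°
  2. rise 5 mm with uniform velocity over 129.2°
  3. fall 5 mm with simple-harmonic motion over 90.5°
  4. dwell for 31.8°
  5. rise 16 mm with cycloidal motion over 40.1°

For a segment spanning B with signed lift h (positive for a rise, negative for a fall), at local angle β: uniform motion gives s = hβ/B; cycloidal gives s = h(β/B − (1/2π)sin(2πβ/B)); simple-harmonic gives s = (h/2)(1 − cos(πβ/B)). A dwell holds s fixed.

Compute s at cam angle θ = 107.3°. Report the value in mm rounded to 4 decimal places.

seg 1 [0°–68.4°] dwell: s stays 0.0000
seg 2 [68.4°–197.6°] uniform, h=5: θ=107.3° here. β=38.9, B=129.2. 5·38.9/129.2 = 1.5054 → s = 1.5054

1.5054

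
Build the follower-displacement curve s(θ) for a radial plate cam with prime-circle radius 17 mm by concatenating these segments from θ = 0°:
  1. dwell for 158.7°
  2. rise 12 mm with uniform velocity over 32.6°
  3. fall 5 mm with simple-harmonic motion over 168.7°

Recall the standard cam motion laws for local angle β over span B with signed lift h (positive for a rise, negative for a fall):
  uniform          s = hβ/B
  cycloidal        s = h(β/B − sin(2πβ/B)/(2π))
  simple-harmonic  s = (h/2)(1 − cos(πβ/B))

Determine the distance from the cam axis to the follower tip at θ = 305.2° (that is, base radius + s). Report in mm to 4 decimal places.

seg 1 [0°–158.7°] dwell: s stays 0.0000
seg 2 [158.7°–191.3°] uniform, h=12: full span → s += 12 → s = 12.0000
seg 3 [191.3°–360°] simple-harmonic, h=-5: θ=305.2° here. β=113.9, B=168.7. -5/2·(1 − cos(π·0.6752)) = -3.8073 → s = 8.1927
radial distance = base radius + s = 17 + 8.1927 = 25.1927

25.1927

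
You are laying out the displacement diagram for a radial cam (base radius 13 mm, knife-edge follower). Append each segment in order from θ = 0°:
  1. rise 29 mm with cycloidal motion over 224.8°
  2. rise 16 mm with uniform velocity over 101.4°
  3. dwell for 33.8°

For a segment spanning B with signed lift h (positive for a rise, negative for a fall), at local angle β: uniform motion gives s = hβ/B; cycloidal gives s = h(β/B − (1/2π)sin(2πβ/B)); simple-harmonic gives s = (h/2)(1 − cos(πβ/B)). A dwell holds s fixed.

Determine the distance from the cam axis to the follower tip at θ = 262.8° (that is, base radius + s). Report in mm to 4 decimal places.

seg 1 [0°–224.8°] cycloidal, h=29: full span → s += 29 → s = 29.0000
seg 2 [224.8°–326.2°] uniform, h=16: θ=262.8° here. β=38, B=101.4. 16·38/101.4 = 5.9961 → s = 34.9961
radial distance = base radius + s = 13 + 34.9961 = 47.9961

47.9961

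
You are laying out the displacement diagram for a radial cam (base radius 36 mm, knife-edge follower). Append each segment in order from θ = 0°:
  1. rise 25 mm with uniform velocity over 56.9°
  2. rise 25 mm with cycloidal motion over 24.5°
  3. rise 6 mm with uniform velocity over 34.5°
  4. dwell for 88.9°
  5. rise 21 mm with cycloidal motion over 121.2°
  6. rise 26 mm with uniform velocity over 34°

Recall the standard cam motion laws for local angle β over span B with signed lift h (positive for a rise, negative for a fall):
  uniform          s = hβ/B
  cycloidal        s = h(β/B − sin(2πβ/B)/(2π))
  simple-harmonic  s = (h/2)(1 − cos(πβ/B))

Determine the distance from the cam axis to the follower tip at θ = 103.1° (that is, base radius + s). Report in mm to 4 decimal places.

seg 1 [0°–56.9°] uniform, h=25: full span → s += 25 → s = 25.0000
seg 2 [56.9°–81.4°] cycloidal, h=25: full span → s += 25 → s = 50.0000
seg 3 [81.4°–115.9°] uniform, h=6: θ=103.1° here. β=21.7, B=34.5. 6·21.7/34.5 = 3.7739 → s = 53.7739
radial distance = base radius + s = 36 + 53.7739 = 89.7739

89.7739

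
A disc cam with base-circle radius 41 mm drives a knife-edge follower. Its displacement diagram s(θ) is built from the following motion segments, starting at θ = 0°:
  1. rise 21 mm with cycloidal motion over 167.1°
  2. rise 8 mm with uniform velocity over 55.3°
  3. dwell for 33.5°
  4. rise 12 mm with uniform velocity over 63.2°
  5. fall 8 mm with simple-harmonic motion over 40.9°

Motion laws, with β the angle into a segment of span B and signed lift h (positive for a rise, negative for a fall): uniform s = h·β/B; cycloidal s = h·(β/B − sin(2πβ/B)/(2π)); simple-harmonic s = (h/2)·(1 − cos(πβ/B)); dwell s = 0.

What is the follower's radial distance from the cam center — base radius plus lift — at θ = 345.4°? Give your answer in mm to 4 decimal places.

seg 1 [0°–167.1°] cycloidal, h=21: full span → s += 21 → s = 21.0000
seg 2 [167.1°–222.4°] uniform, h=8: full span → s += 8 → s = 29.0000
seg 3 [222.4°–255.9°] dwell: s stays 29.0000
seg 4 [255.9°–319.1°] uniform, h=12: full span → s += 12 → s = 41.0000
seg 5 [319.1°–360°] simple-harmonic, h=-8: θ=345.4° here. β=26.3, B=40.9. -8/2·(1 − cos(π·0.6430)) = -5.7375 → s = 35.2625
radial distance = base radius + s = 41 + 35.2625 = 76.2625

76.2625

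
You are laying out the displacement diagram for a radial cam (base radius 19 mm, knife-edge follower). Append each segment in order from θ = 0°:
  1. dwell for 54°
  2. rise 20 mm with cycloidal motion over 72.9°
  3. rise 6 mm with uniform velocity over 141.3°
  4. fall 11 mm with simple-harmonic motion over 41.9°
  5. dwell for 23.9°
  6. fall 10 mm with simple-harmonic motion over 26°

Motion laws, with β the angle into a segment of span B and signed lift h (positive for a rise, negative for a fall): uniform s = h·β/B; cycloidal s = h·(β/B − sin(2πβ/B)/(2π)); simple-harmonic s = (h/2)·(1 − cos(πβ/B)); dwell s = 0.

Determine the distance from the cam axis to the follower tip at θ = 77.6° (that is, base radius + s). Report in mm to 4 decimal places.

seg 1 [0°–54°] dwell: s stays 0.0000
seg 2 [54°–126.9°] cycloidal, h=20: θ=77.6° here. β=23.6, B=72.9. 20·(0.3237 − sin(2π·0.3237)/(2π)) = 3.6270 → s = 3.6270
radial distance = base radius + s = 19 + 3.6270 = 22.6270

22.6270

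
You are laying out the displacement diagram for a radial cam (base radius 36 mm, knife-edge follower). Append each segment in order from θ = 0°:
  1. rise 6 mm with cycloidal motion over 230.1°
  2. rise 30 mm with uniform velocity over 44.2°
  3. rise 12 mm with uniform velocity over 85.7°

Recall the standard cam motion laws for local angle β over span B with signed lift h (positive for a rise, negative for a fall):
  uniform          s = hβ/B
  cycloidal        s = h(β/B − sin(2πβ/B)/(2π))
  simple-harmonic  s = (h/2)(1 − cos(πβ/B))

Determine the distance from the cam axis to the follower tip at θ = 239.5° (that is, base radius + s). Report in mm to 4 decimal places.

seg 1 [0°–230.1°] cycloidal, h=6: full span → s += 6 → s = 6.0000
seg 2 [230.1°–274.3°] uniform, h=30: θ=239.5° here. β=9.4, B=44.2. 30·9.4/44.2 = 6.3801 → s = 12.3801
radial distance = base radius + s = 36 + 12.3801 = 48.3801

48.3801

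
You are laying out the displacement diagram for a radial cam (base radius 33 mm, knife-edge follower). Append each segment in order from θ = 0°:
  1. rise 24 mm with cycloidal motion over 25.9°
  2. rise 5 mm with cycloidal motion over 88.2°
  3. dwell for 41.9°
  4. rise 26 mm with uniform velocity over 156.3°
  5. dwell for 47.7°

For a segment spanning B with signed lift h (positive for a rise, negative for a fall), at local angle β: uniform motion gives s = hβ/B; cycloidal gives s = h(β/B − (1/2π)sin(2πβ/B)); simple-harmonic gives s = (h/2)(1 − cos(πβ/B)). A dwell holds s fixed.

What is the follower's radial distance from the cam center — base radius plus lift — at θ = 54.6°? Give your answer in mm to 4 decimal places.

seg 1 [0°–25.9°] cycloidal, h=24: full span → s += 24 → s = 24.0000
seg 2 [25.9°–114.1°] cycloidal, h=5: θ=54.6° here. β=28.7, B=88.2. 5·(0.3254 − sin(2π·0.3254)/(2π)) = 0.9188 → s = 24.9188
radial distance = base radius + s = 33 + 24.9188 = 57.9188

57.9188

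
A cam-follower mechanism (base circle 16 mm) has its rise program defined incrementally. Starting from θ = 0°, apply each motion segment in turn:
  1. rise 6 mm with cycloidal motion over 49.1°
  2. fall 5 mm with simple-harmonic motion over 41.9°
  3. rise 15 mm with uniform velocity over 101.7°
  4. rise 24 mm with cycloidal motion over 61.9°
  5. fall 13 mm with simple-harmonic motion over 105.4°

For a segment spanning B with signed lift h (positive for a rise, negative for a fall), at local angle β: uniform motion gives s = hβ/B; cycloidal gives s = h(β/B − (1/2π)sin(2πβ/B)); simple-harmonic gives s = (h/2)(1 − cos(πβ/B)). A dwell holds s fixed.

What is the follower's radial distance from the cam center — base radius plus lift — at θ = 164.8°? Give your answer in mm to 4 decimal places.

seg 1 [0°–49.1°] cycloidal, h=6: full span → s += 6 → s = 6.0000
seg 2 [49.1°–91°] simple-harmonic, h=-5: full span → s += -5 → s = 1.0000
seg 3 [91°–192.7°] uniform, h=15: θ=164.8° here. β=73.8, B=101.7. 15·73.8/101.7 = 10.8850 → s = 11.8850
radial distance = base radius + s = 16 + 11.8850 = 27.8850

27.8850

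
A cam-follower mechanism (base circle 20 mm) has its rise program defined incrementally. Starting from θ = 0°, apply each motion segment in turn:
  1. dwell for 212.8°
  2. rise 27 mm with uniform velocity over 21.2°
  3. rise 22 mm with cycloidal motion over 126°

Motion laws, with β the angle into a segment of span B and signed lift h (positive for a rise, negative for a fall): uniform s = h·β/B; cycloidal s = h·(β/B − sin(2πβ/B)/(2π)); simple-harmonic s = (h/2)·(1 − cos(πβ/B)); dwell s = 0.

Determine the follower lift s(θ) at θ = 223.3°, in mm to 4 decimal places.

seg 1 [0°–212.8°] dwell: s stays 0.0000
seg 2 [212.8°–234°] uniform, h=27: θ=223.3° here. β=10.5, B=21.2. 27·10.5/21.2 = 13.3726 → s = 13.3726

13.3726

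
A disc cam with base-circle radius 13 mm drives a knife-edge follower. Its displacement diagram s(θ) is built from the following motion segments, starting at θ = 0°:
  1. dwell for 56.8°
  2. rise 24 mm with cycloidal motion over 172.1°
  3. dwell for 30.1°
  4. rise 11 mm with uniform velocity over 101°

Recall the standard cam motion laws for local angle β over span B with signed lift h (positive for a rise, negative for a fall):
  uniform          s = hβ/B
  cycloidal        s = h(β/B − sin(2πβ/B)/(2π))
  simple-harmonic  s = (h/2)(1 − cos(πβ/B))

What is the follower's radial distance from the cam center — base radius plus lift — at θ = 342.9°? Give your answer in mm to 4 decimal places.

seg 1 [0°–56.8°] dwell: s stays 0.0000
seg 2 [56.8°–228.9°] cycloidal, h=24: full span → s += 24 → s = 24.0000
seg 3 [228.9°–259°] dwell: s stays 24.0000
seg 4 [259°–360°] uniform, h=11: θ=342.9° here. β=83.9, B=101. 11·83.9/101 = 9.1376 → s = 33.1376
radial distance = base radius + s = 13 + 33.1376 = 46.1376

46.1376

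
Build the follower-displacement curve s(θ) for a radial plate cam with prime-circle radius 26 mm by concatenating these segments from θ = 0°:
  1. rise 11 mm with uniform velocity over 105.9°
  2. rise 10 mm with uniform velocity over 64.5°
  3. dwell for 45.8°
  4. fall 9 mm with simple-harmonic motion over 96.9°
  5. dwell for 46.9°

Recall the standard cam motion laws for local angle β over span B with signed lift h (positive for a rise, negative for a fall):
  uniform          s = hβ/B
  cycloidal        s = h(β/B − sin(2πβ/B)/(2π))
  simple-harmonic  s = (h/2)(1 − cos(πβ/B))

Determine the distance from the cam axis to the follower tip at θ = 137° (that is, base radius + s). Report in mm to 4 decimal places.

seg 1 [0°–105.9°] uniform, h=11: full span → s += 11 → s = 11.0000
seg 2 [105.9°–170.4°] uniform, h=10: θ=137° here. β=31.1, B=64.5. 10·31.1/64.5 = 4.8217 → s = 15.8217
radial distance = base radius + s = 26 + 15.8217 = 41.8217

41.8217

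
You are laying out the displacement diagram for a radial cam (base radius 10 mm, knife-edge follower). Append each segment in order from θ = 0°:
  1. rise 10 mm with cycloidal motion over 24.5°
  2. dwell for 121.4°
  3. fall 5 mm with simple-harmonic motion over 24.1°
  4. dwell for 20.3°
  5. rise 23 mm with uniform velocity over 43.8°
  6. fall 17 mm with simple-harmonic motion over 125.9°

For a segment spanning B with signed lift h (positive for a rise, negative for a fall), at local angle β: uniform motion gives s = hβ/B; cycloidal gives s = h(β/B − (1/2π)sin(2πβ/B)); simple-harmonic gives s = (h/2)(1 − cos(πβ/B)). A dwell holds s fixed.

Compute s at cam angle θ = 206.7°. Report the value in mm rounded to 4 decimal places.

seg 1 [0°–24.5°] cycloidal, h=10: full span → s += 10 → s = 10.0000
seg 2 [24.5°–145.9°] dwell: s stays 10.0000
seg 3 [145.9°–170°] simple-harmonic, h=-5: full span → s += -5 → s = 5.0000
seg 4 [170°–190.3°] dwell: s stays 5.0000
seg 5 [190.3°–234.1°] uniform, h=23: θ=206.7° here. β=16.4, B=43.8. 23·16.4/43.8 = 8.6119 → s = 13.6119

13.6119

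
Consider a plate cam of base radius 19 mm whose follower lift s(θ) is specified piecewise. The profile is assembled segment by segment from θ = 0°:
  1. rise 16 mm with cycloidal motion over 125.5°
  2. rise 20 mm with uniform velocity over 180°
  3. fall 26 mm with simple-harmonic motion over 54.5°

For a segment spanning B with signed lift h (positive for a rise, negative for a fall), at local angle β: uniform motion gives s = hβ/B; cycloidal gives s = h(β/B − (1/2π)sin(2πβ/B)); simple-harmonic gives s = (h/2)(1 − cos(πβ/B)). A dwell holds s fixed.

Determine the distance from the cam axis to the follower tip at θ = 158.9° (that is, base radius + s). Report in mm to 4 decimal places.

seg 1 [0°–125.5°] cycloidal, h=16: full span → s += 16 → s = 16.0000
seg 2 [125.5°–305.5°] uniform, h=20: θ=158.9° here. β=33.4, B=180. 20·33.4/180 = 3.7111 → s = 19.7111
radial distance = base radius + s = 19 + 19.7111 = 38.7111

38.7111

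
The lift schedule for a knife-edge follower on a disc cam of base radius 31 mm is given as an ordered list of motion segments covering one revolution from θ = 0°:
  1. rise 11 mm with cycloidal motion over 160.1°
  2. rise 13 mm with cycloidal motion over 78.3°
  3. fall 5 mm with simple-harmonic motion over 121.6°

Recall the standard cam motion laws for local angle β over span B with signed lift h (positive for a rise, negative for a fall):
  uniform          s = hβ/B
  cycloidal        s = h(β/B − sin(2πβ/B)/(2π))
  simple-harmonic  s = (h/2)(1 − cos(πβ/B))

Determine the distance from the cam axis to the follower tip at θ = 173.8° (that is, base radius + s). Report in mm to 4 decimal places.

seg 1 [0°–160.1°] cycloidal, h=11: full span → s += 11 → s = 11.0000
seg 2 [160.1°–238.4°] cycloidal, h=13: θ=173.8° here. β=13.7, B=78.3. 13·(0.1750 − sin(2π·0.1750)/(2π)) = 0.4313 → s = 11.4313
radial distance = base radius + s = 31 + 11.4313 = 42.4313

42.4313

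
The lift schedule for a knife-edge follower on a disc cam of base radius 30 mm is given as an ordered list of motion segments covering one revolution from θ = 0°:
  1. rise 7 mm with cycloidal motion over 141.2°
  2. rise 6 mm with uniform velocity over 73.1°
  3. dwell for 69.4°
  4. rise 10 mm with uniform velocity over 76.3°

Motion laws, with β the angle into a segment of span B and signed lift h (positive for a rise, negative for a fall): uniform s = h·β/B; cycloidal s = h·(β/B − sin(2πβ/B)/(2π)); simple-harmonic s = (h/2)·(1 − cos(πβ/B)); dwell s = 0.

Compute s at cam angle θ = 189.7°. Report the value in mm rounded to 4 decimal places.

seg 1 [0°–141.2°] cycloidal, h=7: full span → s += 7 → s = 7.0000
seg 2 [141.2°–214.3°] uniform, h=6: θ=189.7° here. β=48.5, B=73.1. 6·48.5/73.1 = 3.9808 → s = 10.9808

10.9808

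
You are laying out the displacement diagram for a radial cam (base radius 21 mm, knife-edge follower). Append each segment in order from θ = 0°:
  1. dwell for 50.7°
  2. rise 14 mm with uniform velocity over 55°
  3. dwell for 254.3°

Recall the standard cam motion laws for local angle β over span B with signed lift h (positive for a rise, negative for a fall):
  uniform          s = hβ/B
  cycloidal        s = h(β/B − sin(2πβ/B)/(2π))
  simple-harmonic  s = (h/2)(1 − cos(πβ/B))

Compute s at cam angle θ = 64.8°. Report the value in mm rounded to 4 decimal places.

seg 1 [0°–50.7°] dwell: s stays 0.0000
seg 2 [50.7°–105.7°] uniform, h=14: θ=64.8° here. β=14.1, B=55. 14·14.1/55 = 3.5891 → s = 3.5891

3.5891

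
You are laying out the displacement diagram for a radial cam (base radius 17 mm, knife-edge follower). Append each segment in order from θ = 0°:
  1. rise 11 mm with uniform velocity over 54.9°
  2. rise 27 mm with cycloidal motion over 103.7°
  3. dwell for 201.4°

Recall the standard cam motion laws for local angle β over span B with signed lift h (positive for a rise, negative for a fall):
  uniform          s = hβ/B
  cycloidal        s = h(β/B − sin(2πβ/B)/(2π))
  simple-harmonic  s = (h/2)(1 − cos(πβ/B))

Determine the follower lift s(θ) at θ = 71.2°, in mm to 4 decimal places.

seg 1 [0°–54.9°] uniform, h=11: full span → s += 11 → s = 11.0000
seg 2 [54.9°–158.6°] cycloidal, h=27: θ=71.2° here. β=16.3, B=103.7. 27·(0.1572 − sin(2π·0.1572)/(2π)) = 0.6570 → s = 11.6570

11.6570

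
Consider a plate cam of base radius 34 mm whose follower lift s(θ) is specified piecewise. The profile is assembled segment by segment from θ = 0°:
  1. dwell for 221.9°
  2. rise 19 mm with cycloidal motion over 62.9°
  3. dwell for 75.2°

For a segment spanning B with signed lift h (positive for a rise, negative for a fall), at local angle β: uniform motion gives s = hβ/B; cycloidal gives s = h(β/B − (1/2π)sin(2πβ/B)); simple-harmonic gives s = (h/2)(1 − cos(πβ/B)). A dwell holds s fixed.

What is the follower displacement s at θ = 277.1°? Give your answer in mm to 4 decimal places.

seg 1 [0°–221.9°] dwell: s stays 0.0000
seg 2 [221.9°–284.8°] cycloidal, h=19: θ=277.1° here. β=55.2, B=62.9. 19·(0.8776 − sin(2π·0.8776)/(2π)) = 18.7773 → s = 18.7773

18.7773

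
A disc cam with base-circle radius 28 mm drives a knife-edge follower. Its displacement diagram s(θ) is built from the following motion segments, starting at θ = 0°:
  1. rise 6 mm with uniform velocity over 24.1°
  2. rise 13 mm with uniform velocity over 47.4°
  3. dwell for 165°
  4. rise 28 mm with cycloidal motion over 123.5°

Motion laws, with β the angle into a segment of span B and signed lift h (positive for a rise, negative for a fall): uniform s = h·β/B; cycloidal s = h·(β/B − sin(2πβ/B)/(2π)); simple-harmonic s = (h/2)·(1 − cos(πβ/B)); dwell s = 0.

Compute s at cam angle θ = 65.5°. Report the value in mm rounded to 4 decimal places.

seg 1 [0°–24.1°] uniform, h=6: full span → s += 6 → s = 6.0000
seg 2 [24.1°–71.5°] uniform, h=13: θ=65.5° here. β=41.4, B=47.4. 13·41.4/47.4 = 11.3544 → s = 17.3544

17.3544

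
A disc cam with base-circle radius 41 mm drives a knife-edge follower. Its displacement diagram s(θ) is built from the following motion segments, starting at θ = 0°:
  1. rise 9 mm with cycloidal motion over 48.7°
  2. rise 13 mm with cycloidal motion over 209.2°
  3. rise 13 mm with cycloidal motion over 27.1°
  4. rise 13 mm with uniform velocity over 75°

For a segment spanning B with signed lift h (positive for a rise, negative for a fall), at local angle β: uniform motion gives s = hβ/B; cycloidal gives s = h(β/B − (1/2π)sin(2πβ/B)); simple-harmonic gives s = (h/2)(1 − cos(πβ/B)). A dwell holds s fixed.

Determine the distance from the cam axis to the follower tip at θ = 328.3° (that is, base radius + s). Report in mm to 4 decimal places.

seg 1 [0°–48.7°] cycloidal, h=9: full span → s += 9 → s = 9.0000
seg 2 [48.7°–257.9°] cycloidal, h=13: full span → s += 13 → s = 22.0000
seg 3 [257.9°–285°] cycloidal, h=13: full span → s += 13 → s = 35.0000
seg 4 [285°–360°] uniform, h=13: θ=328.3° here. β=43.3, B=75. 13·43.3/75 = 7.5053 → s = 42.5053
radial distance = base radius + s = 41 + 42.5053 = 83.5053

83.5053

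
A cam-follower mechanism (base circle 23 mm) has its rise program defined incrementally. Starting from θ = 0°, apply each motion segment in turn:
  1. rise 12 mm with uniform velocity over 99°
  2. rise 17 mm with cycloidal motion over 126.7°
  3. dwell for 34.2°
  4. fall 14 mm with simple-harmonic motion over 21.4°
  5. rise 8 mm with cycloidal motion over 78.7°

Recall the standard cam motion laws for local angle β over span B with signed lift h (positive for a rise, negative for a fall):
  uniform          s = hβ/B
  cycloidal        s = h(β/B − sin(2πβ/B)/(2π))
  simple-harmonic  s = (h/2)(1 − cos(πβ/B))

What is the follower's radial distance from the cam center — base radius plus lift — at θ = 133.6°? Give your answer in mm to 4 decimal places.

seg 1 [0°–99°] uniform, h=12: full span → s += 12 → s = 12.0000
seg 2 [99°–225.7°] cycloidal, h=17: θ=133.6° here. β=34.6, B=126.7. 17·(0.2731 − sin(2π·0.2731)/(2π)) = 1.9652 → s = 13.9652
radial distance = base radius + s = 23 + 13.9652 = 36.9652

36.9652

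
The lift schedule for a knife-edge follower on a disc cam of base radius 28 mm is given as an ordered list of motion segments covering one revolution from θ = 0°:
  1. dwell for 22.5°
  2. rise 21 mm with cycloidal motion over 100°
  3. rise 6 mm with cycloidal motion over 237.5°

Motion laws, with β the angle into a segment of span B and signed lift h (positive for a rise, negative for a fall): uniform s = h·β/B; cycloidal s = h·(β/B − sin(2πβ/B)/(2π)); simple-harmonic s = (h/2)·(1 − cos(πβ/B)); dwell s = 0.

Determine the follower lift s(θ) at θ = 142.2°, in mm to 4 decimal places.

seg 1 [0°–22.5°] dwell: s stays 0.0000
seg 2 [22.5°–122.5°] cycloidal, h=21: full span → s += 21 → s = 21.0000
seg 3 [122.5°–360°] cycloidal, h=6: θ=142.2° here. β=19.7, B=237.5. 6·(0.0829 − sin(2π·0.0829)/(2π)) = 0.0222 → s = 21.0222

21.0222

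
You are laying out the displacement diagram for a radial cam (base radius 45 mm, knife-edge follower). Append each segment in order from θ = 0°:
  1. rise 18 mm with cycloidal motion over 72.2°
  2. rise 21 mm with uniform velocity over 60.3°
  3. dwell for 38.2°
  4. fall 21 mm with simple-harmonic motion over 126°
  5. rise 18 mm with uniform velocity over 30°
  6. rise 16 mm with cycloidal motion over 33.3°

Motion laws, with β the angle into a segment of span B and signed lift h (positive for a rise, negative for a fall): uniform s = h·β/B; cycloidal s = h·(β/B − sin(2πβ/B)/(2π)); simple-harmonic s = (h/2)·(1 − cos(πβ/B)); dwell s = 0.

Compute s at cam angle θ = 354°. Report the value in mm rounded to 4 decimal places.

seg 1 [0°–72.2°] cycloidal, h=18: full span → s += 18 → s = 18.0000
seg 2 [72.2°–132.5°] uniform, h=21: full span → s += 21 → s = 39.0000
seg 3 [132.5°–170.7°] dwell: s stays 39.0000
seg 4 [170.7°–296.7°] simple-harmonic, h=-21: full span → s += -21 → s = 18.0000
seg 5 [296.7°–326.7°] uniform, h=18: full span → s += 18 → s = 36.0000
seg 6 [326.7°–360°] cycloidal, h=16: θ=354° here. β=27.3, B=33.3. 16·(0.8198 − sin(2π·0.8198)/(2π)) = 15.4225 → s = 51.4225

51.4225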